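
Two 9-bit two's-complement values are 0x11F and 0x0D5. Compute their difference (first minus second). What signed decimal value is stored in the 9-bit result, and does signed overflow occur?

74; overflow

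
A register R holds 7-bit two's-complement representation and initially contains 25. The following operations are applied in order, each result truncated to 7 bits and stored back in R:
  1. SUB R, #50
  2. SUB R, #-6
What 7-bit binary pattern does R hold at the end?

Start: R = 25 = 0011001.
R = 25 − 50 = -25 = 1100111
R = -25 − (-6) = -19 = 1101101

1101101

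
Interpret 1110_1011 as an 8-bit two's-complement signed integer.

MSB is 1, so the value is negative.
Invert: 00010100. Add 1: 00010101 = 21. So the value is −21.

-21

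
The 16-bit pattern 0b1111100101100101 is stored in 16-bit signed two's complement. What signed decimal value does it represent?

-1691

MSB is 1, so the value is negative.
Unsigned reading: 63845. Subtract 2^16 = 65536: 63845 − 65536 = -1691.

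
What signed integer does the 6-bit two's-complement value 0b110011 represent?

-13

MSB is 1, so the value is negative.
Unsigned reading: 51. Subtract 2^6 = 64: 51 − 64 = -13.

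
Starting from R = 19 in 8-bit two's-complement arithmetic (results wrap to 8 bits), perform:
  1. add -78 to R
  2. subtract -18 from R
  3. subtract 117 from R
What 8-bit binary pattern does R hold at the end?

01100010

Start: R = 19 = 00010011.
R = 19 + (-78) = -59 = 11000101
R = -59 − (-18) = -41 = 11010111
R = -41 − 117 = -158; wraps to 98 = 01100010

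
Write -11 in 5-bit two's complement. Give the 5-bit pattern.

10101

|-11| = 11 = 01011 in 5 bits.
Invert the bits: 10100. Add 1: 10101.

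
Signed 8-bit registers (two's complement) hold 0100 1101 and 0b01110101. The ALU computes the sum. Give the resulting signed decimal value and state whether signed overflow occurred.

0100 1101 → 01001101 = 77 (signed)
0b01110101 → 01110101 = 117 (signed)
  01001101
+ 01110101
= 11000010
Result 11000010: MSB = 1 → 194 − 256 = -62.
Both addends are non-negative but the stored result is negative: signed overflow. The true value 77 + 117 = 194 lies outside [-128, 127].

-62; overflow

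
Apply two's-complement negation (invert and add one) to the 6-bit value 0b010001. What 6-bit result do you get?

101111

Invert: 101110. Add 1: 101111.
Check: 010001 = 17, 101111 = -17.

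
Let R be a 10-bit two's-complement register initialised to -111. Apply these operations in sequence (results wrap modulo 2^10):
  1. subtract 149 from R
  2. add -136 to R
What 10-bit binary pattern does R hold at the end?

1001110100

Start: R = -111 = 1110010001.
R = -111 − 149 = -260 = 1011111100
R = -260 + (-136) = -396 = 1001110100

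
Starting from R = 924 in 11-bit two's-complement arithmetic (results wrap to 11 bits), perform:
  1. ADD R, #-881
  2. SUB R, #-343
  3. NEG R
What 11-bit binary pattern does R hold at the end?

11001111110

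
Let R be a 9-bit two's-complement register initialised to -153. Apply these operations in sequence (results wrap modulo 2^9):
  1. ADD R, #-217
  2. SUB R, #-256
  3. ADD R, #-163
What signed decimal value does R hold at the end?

235

Start: R = -153 = 101100111.
R = -153 + (-217) = -370; wraps to 142 = 010001110
R = 142 − (-256) = 398; wraps to -114 = 110001110
R = -114 + (-163) = -277; wraps to 235 = 011101011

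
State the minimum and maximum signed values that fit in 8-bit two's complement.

Minimum: −2^7 = -128.
Maximum: 2^7 − 1 = 127.

min = -128, max = 127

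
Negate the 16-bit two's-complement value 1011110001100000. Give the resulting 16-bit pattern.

0100001110100000

Invert: 0100001110011111. Add 1: 0100001110100000.
Check: 1011110001100000 = -17312, 0100001110100000 = 17312.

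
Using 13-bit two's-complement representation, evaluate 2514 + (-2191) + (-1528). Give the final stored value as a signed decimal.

-1205

2514 + (-2191) = 323 (0000101000011)
323 + (-1528) = -1205 (1101101001011)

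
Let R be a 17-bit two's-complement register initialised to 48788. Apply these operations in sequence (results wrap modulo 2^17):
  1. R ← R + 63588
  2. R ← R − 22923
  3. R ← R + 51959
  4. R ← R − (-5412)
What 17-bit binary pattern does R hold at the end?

00011110110001000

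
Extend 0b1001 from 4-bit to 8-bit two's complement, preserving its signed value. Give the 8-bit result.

MSB of 1001 is 1; replicate it into the new high bits.
1111|1001 → 11111001 (still -7).

11111001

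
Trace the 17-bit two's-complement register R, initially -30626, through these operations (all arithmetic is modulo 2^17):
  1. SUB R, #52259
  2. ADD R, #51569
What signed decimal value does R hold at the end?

Start: R = -30626 = 11000100001011110.
R = -30626 − 52259 = -82885; wraps to 48187 = 01011110000111011
R = 48187 + 51569 = 99756; wraps to -31316 = 11000010110101100

-31316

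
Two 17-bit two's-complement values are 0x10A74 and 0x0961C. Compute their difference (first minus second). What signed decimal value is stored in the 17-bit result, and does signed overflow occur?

29784; overflow

0x10A74 = 10000101001110100 = -62860 (signed)
0x0961C = 01001011000011100 = 38428 (signed)
Subtract via negate-and-add: invert 01001011000011100 + 1 = 10110100111100100 (i.e. -38428).
  10000101001110100
+ 10110100111100100
= 00111010001011000  (discard carry-out 1)
Result 00111010001011000: MSB = 0 → value 29784.
Both addends (after negating the subtrahend) are negative but the stored result is non-negative: signed overflow. The true value -62860 − 38428 = -101288 lies outside [-65536, 65535].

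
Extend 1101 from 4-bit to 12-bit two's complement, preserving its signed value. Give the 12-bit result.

111111111101

MSB of 1101 is 1; replicate it into the new high bits.
11111111|1101 → 111111111101 (still -3).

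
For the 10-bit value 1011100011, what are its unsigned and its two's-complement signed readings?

Unsigned: 1011100011 = 739.
Signed: MSB=1 → 739 − 1024 = -285.

unsigned = 739, signed = -285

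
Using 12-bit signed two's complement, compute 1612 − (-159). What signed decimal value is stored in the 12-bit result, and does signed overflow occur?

1771; no overflow

1612 → 011001001100
-159 → 111101100001
Subtract via negate-and-add: invert 111101100001 + 1 = 000010011111 (i.e. 159).
  011001001100
+ 000010011111
= 011011101011
Result 011011101011: MSB = 0 → value 1771.
Both addends (after negating the subtrahend) are non-negative and so is the stored result: no signed overflow.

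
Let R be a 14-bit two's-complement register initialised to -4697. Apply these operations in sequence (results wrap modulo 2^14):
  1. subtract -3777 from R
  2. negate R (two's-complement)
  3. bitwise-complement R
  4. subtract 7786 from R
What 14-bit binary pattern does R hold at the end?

01110111111101

Start: R = -4697 = 10110110100111.
R = -4697 − (-3777) = -920 = 11110001101000
R = −(-920) = 920 = 00001110011000
R = NOT 00001110011000 = 11110001100111 = -921
R = -921 − 7786 = -8707; wraps to 7677 = 01110111111101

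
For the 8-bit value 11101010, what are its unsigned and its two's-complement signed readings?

unsigned = 234, signed = -22

Unsigned: 11101010 = 234.
Signed: MSB=1 → 234 − 256 = -22.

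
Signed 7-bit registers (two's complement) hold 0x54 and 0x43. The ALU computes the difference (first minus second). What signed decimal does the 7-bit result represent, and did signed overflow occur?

17; no overflow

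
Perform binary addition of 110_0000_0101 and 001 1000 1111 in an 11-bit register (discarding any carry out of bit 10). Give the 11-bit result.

  11000000101
+ 00110001111
= 11110010100

11110010100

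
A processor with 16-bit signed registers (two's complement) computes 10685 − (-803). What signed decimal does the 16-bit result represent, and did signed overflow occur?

10685 → 0010100110111101
-803 → 1111110011011101
Subtract via negate-and-add: invert 1111110011011101 + 1 = 0000001100100011 (i.e. 803).
  0010100110111101
+ 0000001100100011
= 0010110011100000
Result 0010110011100000: MSB = 0 → value 11488.
Both addends (after negating the subtrahend) are non-negative and so is the stored result: no signed overflow.

11488; no overflow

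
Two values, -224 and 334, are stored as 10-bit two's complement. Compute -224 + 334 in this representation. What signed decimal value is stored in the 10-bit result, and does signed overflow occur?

110; no overflow

-224 → 1100100000
334 → 0101001110
  1100100000
+ 0101001110
= 0001101110  (discard carry-out 1)
Result 0001101110: MSB = 0 → value 110.
Addends have opposite signs, so signed overflow cannot occur.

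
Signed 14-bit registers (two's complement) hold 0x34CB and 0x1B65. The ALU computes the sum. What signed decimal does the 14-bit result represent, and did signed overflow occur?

0x34CB = 11010011001011 = -2869 (signed)
0x1B65 = 01101101100101 = 7013 (signed)
  11010011001011
+ 01101101100101
= 01000000110000  (discard carry-out 1)
Result 01000000110000: MSB = 0 → value 4144.
Addends have opposite signs, so signed overflow cannot occur.

4144; no overflow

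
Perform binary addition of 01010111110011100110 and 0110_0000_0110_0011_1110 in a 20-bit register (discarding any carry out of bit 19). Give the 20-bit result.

10111000001100100100

  01010111110011100110
+ 01100000011000111110
= 10111000001100100100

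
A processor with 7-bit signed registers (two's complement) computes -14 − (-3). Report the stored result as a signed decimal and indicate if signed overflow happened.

-11; no overflow

-14 → 1110010
-3 → 1111101
Subtract via negate-and-add: invert 1111101 + 1 = 0000011 (i.e. 3).
  1110010
+ 0000011
= 1110101
Result 1110101: MSB = 1 → 117 − 128 = -11.
Addends (after negating the subtrahend) have opposite signs, so signed overflow cannot occur.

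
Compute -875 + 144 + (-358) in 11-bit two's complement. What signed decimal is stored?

-875 + 144 = -731 (10100100101)
-731 + (-358) = -1089 → wraps to 959 (01110111111)

959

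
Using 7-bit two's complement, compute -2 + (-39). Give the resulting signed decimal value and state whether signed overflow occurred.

-2 → 1111110
-39 → 1011001
  1111110
+ 1011001
= 1010111  (discard carry-out 1)
Result 1010111: MSB = 1 → 87 − 128 = -41.
Both addends are negative and so is the stored result: no signed overflow.

-41; no overflow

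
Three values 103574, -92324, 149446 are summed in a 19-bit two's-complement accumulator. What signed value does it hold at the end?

103574 + (-92324) = 11250 (0000010101111110010)
11250 + 149446 = 160696 (0100111001110111000)

160696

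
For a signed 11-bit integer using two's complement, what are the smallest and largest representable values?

Minimum: −2^10 = -1024.
Maximum: 2^10 − 1 = 1023.

min = -1024, max = 1023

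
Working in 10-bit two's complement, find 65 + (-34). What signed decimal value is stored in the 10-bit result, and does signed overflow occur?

31; no overflow

65 → 0001000001
-34 → 1111011110
  0001000001
+ 1111011110
= 0000011111  (discard carry-out 1)
Result 0000011111: MSB = 0 → value 31.
Addends have opposite signs, so signed overflow cannot occur.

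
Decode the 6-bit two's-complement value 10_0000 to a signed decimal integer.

MSB is 1, so the value is negative.
Invert: 011111. Add 1: 100000 = 32. So the value is −32.

-32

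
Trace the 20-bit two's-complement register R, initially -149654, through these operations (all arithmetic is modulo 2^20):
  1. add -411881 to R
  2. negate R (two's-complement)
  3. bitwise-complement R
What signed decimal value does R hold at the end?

487040

Start: R = -149654 = 11011011011101101010.
R = -149654 + (-411881) = -561535; wraps to 487041 = 01110110111010000001
R = −(487041) = -487041 = 10001001000101111111
R = NOT 10001001000101111111 = 01110110111010000000 = 487040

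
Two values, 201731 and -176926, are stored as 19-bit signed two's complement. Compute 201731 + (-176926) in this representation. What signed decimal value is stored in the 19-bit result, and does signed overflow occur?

24805; no overflow

201731 → 0110001010000000011
-176926 → 1010100110011100010
  0110001010000000011
+ 1010100110011100010
= 0000110000011100101  (discard carry-out 1)
Result 0000110000011100101: MSB = 0 → value 24805.
Addends have opposite signs, so signed overflow cannot occur.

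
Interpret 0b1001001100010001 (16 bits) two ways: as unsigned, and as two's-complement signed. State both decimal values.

unsigned = 37649, signed = -27887

Unsigned: 1001001100010001 = 37649.
Signed: MSB=1 → 37649 − 65536 = -27887.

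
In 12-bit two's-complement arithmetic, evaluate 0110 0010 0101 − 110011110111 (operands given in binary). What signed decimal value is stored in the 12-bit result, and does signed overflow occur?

0110 0010 0101 → 011000100101 = 1573 (signed)
110011110111 = -777 (signed)
Subtract via negate-and-add: invert 110011110111 + 1 = 001100001001 (i.e. 777).
  011000100101
+ 001100001001
= 100100101110
Result 100100101110: MSB = 1 → 2350 − 4096 = -1746.
Both addends (after negating the subtrahend) are non-negative but the stored result is negative: signed overflow. The true value 1573 − (-777) = 2350 lies outside [-2048, 2047].

-1746; overflow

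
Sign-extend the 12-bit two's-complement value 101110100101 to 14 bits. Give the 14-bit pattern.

11101110100101

MSB of 101110100101 is 1; replicate it into the new high bits.
11|101110100101 → 11101110100101 (still -1115).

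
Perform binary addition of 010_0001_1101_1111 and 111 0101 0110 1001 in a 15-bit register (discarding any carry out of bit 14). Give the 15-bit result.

001011101001000

  010000111011111
+ 111010101101001
= 001011101001000  (discard carry-out 1)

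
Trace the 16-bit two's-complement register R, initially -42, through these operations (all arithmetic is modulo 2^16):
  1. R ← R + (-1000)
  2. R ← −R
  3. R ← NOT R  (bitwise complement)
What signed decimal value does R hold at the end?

Start: R = -42 = 1111111111010110.
R = -42 + (-1000) = -1042 = 1111101111101110
R = −(-1042) = 1042 = 0000010000010010
R = NOT 0000010000010010 = 1111101111101101 = -1043

-1043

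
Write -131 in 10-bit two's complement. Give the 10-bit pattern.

1101111101

|-131| = 131 = 0010000011 in 10 bits.
Invert the bits: 1101111100. Add 1: 1101111101.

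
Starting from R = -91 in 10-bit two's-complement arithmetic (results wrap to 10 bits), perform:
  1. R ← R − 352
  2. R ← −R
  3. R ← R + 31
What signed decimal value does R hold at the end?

474

Start: R = -91 = 1110100101.
R = -91 − 352 = -443 = 1001000101
R = −(-443) = 443 = 0110111011
R = 443 + 31 = 474 = 0111011010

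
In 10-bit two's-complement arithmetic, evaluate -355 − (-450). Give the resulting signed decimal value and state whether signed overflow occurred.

95; no overflow

-355 → 1010011101
-450 → 1000111110
Subtract via negate-and-add: invert 1000111110 + 1 = 0111000010 (i.e. 450).
  1010011101
+ 0111000010
= 0001011111  (discard carry-out 1)
Result 0001011111: MSB = 0 → value 95.
Addends (after negating the subtrahend) have opposite signs, so signed overflow cannot occur.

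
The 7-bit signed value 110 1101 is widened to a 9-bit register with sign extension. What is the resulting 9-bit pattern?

MSB of 1101101 is 1; replicate it into the new high bits.
11|1101101 → 111101101 (still -19).

111101101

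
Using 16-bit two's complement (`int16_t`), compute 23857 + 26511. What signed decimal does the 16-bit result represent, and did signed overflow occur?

-15168; overflow

23857 → 0101110100110001
26511 → 0110011110001111
  0101110100110001
+ 0110011110001111
= 1100010011000000
Result 1100010011000000: MSB = 1 → 50368 − 65536 = -15168.
Both addends are non-negative but the stored result is negative: signed overflow. The true value 23857 + 26511 = 50368 lies outside [-32768, 32767].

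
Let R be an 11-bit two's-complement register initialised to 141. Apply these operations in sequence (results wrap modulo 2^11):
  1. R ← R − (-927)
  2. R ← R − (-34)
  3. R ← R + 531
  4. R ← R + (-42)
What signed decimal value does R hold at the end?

Start: R = 141 = 00010001101.
R = 141 − (-927) = 1068; wraps to -980 = 10000101100
R = -980 − (-34) = -946 = 10001001110
R = -946 + 531 = -415 = 11001100001
R = -415 + (-42) = -457 = 11000110111

-457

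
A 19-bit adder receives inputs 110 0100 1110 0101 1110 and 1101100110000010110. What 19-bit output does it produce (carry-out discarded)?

  1100100111001011110
+ 1101100110000010110
= 1010001101001110100  (discard carry-out 1)

1010001101001110100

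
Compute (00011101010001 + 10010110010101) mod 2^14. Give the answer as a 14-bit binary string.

  00011101010001
+ 10010110010101
= 10110011100110

10110011100110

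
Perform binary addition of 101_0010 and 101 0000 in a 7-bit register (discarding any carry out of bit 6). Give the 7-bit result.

0100010

  1010010
+ 1010000
= 0100010  (discard carry-out 1)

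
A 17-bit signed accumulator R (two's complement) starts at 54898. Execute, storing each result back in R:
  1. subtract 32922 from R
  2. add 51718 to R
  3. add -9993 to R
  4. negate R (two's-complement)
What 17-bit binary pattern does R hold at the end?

Start: R = 54898 = 01101011001110010.
R = 54898 − 32922 = 21976 = 00101010111011000
R = 21976 + 51718 = 73694; wraps to -57378 = 10001111111011110
R = -57378 + (-9993) = -67371; wraps to 63701 = 01111100011010101
R = −(63701) = -63701 = 10000011100101011

10000011100101011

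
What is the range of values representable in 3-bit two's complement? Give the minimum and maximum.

Minimum: −2^2 = -4.
Maximum: 2^2 − 1 = 3.

min = -4, max = 3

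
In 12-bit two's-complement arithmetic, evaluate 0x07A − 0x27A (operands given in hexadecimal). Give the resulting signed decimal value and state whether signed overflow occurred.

0x07A = 000001111010 = 122 (signed)
0x27A = 001001111010 = 634 (signed)
Subtract via negate-and-add: invert 001001111010 + 1 = 110110000110 (i.e. -634).
  000001111010
+ 110110000110
= 111000000000
Result 111000000000: MSB = 1 → 3584 − 4096 = -512.
Addends (after negating the subtrahend) have opposite signs, so signed overflow cannot occur.

-512; no overflow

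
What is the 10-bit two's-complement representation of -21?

1111101011

|-21| = 21 = 0000010101 in 10 bits.
Invert the bits: 1111101010. Add 1: 1111101011.
Check: 1111101011 reads as 1003 − 1024 = -21.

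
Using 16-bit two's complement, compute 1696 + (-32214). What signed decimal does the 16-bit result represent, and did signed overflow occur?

-30518; no overflow

1696 → 0000011010100000
-32214 → 1000001000101010
  0000011010100000
+ 1000001000101010
= 1000100011001010
Result 1000100011001010: MSB = 1 → 35018 − 65536 = -30518.
Addends have opposite signs, so signed overflow cannot occur.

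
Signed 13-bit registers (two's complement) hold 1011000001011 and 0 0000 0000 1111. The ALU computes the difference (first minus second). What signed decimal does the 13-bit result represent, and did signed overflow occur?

-2564; no overflow

1011000001011 = -2549 (signed)
0 0000 0000 1111 → 0000000001111 = 15 (signed)
Subtract via negate-and-add: invert 0000000001111 + 1 = 1111111110001 (i.e. -15).
  1011000001011
+ 1111111110001
= 1010111111100  (discard carry-out 1)
Result 1010111111100: MSB = 1 → 5628 − 8192 = -2564.
Both addends (after negating the subtrahend) are negative and so is the stored result: no signed overflow.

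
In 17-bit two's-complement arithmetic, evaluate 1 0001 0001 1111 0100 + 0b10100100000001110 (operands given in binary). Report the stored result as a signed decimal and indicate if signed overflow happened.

1 0001 0001 1111 0100 → 10001000111110100 = -60940 (signed)
0b10100100000001110 → 10100100000001110 = -47090 (signed)
  10001000111110100
+ 10100100000001110
= 00101101000000010  (discard carry-out 1)
Result 00101101000000010: MSB = 0 → value 23042.
Both addends are negative but the stored result is non-negative: signed overflow. The true value -60940 + (-47090) = -108030 lies outside [-65536, 65535].

23042; overflow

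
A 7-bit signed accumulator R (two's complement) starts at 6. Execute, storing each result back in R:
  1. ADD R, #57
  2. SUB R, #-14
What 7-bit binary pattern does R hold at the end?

1001101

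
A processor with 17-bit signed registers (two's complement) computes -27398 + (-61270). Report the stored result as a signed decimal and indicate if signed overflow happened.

42404; overflow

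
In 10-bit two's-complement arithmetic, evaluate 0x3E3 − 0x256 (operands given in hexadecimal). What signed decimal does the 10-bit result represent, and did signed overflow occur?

397; no overflow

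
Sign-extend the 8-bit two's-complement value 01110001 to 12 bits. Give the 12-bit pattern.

MSB of 01110001 is 0; replicate it into the new high bits.
0000|01110001 → 000001110001 (still 113).

000001110001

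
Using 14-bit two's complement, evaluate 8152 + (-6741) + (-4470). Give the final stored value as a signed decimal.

-3059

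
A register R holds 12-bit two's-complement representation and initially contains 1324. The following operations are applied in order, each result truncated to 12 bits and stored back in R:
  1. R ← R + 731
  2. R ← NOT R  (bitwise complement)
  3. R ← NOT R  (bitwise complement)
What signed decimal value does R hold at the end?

-2041

Start: R = 1324 = 010100101100.
R = 1324 + 731 = 2055; wraps to -2041 = 100000000111
R = NOT 100000000111 = 011111111000 = 2040
R = NOT 011111111000 = 100000000111 = -2041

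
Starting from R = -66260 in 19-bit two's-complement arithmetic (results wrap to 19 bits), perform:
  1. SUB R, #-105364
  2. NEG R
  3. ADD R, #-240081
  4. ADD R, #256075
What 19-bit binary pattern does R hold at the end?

Start: R = -66260 = 1101111110100101100.
R = -66260 − (-105364) = 39104 = 0001001100011000000
R = −(39104) = -39104 = 1110110011101000000
R = -39104 + (-240081) = -279185; wraps to 245103 = 0111011110101101111
R = 245103 + 256075 = 501178; wraps to -23110 = 1111010010110111010

1111010010110111010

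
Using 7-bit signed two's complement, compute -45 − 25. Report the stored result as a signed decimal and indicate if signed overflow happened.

-45 → 1010011
25 → 0011001
Subtract via negate-and-add: invert 0011001 + 1 = 1100111 (i.e. -25).
  1010011
+ 1100111
= 0111010  (discard carry-out 1)
Result 0111010: MSB = 0 → value 58.
Both addends (after negating the subtrahend) are negative but the stored result is non-negative: signed overflow. The true value -45 − 25 = -70 lies outside [-64, 63].

58; overflow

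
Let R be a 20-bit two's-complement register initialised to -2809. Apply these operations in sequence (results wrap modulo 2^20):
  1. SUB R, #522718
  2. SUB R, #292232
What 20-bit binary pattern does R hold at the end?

00111000010110100001

Start: R = -2809 = 11111111010100000111.
R = -2809 − 522718 = -525527; wraps to 523049 = 01111111101100101001
R = 523049 − 292232 = 230817 = 00111000010110100001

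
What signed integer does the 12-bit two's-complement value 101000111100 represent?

-1476

MSB is 1, so the value is negative.
Invert: 010111000011. Add 1: 010111000100 = 1476. So the value is −1476.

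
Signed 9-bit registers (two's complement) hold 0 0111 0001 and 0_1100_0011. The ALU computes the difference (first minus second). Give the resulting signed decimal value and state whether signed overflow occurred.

-82; no overflow

0 0111 0001 → 001110001 = 113 (signed)
0_1100_0011 → 011000011 = 195 (signed)
Subtract via negate-and-add: invert 011000011 + 1 = 100111101 (i.e. -195).
  001110001
+ 100111101
= 110101110
Result 110101110: MSB = 1 → 430 − 512 = -82.
Addends (after negating the subtrahend) have opposite signs, so signed overflow cannot occur.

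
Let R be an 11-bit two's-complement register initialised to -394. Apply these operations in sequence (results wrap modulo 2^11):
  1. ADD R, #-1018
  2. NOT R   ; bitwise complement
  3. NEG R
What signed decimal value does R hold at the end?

637

Start: R = -394 = 11001110110.
R = -394 + (-1018) = -1412; wraps to 636 = 01001111100
R = NOT 01001111100 = 10110000011 = -637
R = −(-637) = 637 = 01001111101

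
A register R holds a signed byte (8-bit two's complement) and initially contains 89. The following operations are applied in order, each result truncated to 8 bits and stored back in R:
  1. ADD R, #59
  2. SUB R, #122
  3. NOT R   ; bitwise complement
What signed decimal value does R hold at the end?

Start: R = 89 = 01011001.
R = 89 + 59 = 148; wraps to -108 = 10010100
R = -108 − 122 = -230; wraps to 26 = 00011010
R = NOT 00011010 = 11100101 = -27

-27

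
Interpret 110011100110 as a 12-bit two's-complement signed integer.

MSB is 1, so the value is negative.
Unsigned reading: 3302. Subtract 2^12 = 4096: 3302 − 4096 = -794.

-794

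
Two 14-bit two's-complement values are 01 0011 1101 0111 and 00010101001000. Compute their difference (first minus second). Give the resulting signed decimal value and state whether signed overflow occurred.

01 0011 1101 0111 → 01001111010111 = 5079 (signed)
00010101001000 = 1352 (signed)
Subtract via negate-and-add: invert 00010101001000 + 1 = 11101010111000 (i.e. -1352).
  01001111010111
+ 11101010111000
= 00111010001111  (discard carry-out 1)
Result 00111010001111: MSB = 0 → value 3727.
Addends (after negating the subtrahend) have opposite signs, so signed overflow cannot occur.

3727; no overflow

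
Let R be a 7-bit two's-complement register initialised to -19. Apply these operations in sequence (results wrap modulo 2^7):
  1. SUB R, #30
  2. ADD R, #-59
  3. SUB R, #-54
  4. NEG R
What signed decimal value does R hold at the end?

54

Start: R = -19 = 1101101.
R = -19 − 30 = -49 = 1001111
R = -49 + (-59) = -108; wraps to 20 = 0010100
R = 20 − (-54) = 74; wraps to -54 = 1001010
R = −(-54) = 54 = 0110110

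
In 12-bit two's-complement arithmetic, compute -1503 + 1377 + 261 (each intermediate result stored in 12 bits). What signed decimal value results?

135

-1503 + 1377 = -126 (111110000010)
-126 + 261 = 135 (000010000111)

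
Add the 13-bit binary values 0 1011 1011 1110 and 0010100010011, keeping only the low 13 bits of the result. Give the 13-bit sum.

  0101110111110
+ 0010100010011
= 1000011010001

1000011010001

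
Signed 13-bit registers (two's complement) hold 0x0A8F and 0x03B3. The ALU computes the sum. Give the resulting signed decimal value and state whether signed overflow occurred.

0x0A8F = 0101010001111 = 2703 (signed)
0x03B3 = 0001110110011 = 947 (signed)
  0101010001111
+ 0001110110011
= 0111001000010
Result 0111001000010: MSB = 0 → value 3650.
Both addends are non-negative and so is the stored result: no signed overflow.

3650; no overflow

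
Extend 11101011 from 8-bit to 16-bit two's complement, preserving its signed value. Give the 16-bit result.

MSB of 11101011 is 1; replicate it into the new high bits.
11111111|11101011 → 1111111111101011 (still -21).

1111111111101011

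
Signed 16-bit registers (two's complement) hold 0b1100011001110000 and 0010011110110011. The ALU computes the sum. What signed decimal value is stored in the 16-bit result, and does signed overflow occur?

-4573; no overflow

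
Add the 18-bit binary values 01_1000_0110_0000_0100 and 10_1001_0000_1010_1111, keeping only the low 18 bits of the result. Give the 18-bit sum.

  011000011000000100
+ 101001000010101111
= 000001011010110011  (discard carry-out 1)

000001011010110011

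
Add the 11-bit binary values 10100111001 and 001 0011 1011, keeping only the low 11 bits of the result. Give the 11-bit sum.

  10100111001
+ 00100111011
= 11001110100

11001110100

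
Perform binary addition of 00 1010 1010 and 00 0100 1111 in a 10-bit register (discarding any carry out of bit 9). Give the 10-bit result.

0011111001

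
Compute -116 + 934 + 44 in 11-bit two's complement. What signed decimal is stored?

-116 + 934 = 818 (01100110010)
818 + 44 = 862 (01101011110)

862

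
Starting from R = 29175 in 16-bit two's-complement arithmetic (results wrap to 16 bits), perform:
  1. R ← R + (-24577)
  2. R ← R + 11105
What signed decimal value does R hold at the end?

15703

Start: R = 29175 = 0111000111110111.
R = 29175 + (-24577) = 4598 = 0001000111110110
R = 4598 + 11105 = 15703 = 0011110101010111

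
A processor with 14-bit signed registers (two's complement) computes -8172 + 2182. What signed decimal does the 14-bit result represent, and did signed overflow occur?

-8172 → 10000000010100
2182 → 00100010000110
  10000000010100
+ 00100010000110
= 10100010011010
Result 10100010011010: MSB = 1 → 10394 − 16384 = -5990.
Addends have opposite signs, so signed overflow cannot occur.

-5990; no overflow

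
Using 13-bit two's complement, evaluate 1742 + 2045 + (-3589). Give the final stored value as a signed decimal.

198

1742 + 2045 = 3787 (0111011001011)
3787 + (-3589) = 198 (0000011000110)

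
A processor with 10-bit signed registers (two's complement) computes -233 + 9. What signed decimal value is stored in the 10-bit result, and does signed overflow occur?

-233 → 1100010111
9 → 0000001001
  1100010111
+ 0000001001
= 1100100000
Result 1100100000: MSB = 1 → 800 − 1024 = -224.
Addends have opposite signs, so signed overflow cannot occur.

-224; no overflow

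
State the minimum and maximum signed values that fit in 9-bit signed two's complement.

min = -256, max = 255

Minimum: −2^8 = -256.
Maximum: 2^8 − 1 = 255.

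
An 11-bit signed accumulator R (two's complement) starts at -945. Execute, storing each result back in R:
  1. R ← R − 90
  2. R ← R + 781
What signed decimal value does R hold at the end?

Start: R = -945 = 10001001111.
R = -945 − 90 = -1035; wraps to 1013 = 01111110101
R = 1013 + 781 = 1794; wraps to -254 = 11100000010

-254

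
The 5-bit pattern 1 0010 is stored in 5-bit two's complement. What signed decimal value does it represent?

MSB is 1, so the value is negative.
Invert: 01101. Add 1: 01110 = 14. So the value is −14.

-14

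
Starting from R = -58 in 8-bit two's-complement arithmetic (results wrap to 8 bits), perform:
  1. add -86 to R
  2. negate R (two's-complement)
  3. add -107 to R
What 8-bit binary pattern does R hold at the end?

00100101

Start: R = -58 = 11000110.
R = -58 + (-86) = -144; wraps to 112 = 01110000
R = −(112) = -112 = 10010000
R = -112 + (-107) = -219; wraps to 37 = 00100101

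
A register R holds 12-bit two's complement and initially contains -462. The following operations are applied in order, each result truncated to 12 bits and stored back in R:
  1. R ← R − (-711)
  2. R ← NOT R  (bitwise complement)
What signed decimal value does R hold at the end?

-250

Start: R = -462 = 111000110010.
R = -462 − (-711) = 249 = 000011111001
R = NOT 000011111001 = 111100000110 = -250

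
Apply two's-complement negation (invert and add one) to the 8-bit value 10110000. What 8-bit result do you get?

01010000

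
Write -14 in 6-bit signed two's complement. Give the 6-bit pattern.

|-14| = 14 = 001110 in 6 bits.
Invert the bits: 110001. Add 1: 110010.

110010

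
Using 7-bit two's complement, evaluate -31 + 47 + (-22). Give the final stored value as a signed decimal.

-6

-31 + 47 = 16 (0010000)
16 + (-22) = -6 (1111010)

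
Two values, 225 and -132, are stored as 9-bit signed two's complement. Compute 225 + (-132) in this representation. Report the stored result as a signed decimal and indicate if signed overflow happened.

93; no overflow

225 → 011100001
-132 → 101111100
  011100001
+ 101111100
= 001011101  (discard carry-out 1)
Result 001011101: MSB = 0 → value 93.
Addends have opposite signs, so signed overflow cannot occur.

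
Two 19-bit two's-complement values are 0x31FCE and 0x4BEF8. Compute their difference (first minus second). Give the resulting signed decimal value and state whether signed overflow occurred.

-106282; overflow

0x31FCE = 0110001111111001110 = 204750 (signed)
0x4BEF8 = 1001011111011111000 = -213256 (signed)
Subtract via negate-and-add: invert 1001011111011111000 + 1 = 0110100000100001000 (i.e. 213256).
  0110001111111001110
+ 0110100000100001000
= 1100110000011010110
Result 1100110000011010110: MSB = 1 → 418006 − 524288 = -106282.
Both addends (after negating the subtrahend) are non-negative but the stored result is negative: signed overflow. The true value 204750 − (-213256) = 418006 lies outside [-262144, 262143].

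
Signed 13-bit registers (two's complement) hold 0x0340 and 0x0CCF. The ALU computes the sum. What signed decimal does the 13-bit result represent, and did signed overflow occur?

0x0340 = 0001101000000 = 832 (signed)
0x0CCF = 0110011001111 = 3279 (signed)
  0001101000000
+ 0110011001111
= 1000000001111
Result 1000000001111: MSB = 1 → 4111 − 8192 = -4081.
Both addends are non-negative but the stored result is negative: signed overflow. The true value 832 + 3279 = 4111 lies outside [-4096, 4095].

-4081; overflow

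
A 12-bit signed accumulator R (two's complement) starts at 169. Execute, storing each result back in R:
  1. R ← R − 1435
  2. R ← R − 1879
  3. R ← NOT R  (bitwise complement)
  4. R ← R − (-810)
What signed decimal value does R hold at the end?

Start: R = 169 = 000010101001.
R = 169 − 1435 = -1266 = 101100001110
R = -1266 − 1879 = -3145; wraps to 951 = 001110110111
R = NOT 001110110111 = 110001001000 = -952
R = -952 − (-810) = -142 = 111101110010

-142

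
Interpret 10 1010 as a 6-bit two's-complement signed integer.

-22

MSB is 1, so the value is negative.
Unsigned reading: 42. Subtract 2^6 = 64: 42 − 64 = -22.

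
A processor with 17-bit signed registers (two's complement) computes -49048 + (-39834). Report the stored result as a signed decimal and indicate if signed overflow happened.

42190; overflow

-49048 → 10100000001101000
-39834 → 10110010001100110
  10100000001101000
+ 10110010001100110
= 01010010011001110  (discard carry-out 1)
Result 01010010011001110: MSB = 0 → value 42190.
Both addends are negative but the stored result is non-negative: signed overflow. The true value -49048 + (-39834) = -88882 lies outside [-65536, 65535].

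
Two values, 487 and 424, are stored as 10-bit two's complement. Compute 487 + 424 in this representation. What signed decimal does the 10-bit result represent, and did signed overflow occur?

487 → 0111100111
424 → 0110101000
  0111100111
+ 0110101000
= 1110001111
Result 1110001111: MSB = 1 → 911 − 1024 = -113.
Both addends are non-negative but the stored result is negative: signed overflow. The true value 487 + 424 = 911 lies outside [-512, 511].

-113; overflow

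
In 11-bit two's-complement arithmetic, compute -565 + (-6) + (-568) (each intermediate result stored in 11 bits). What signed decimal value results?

-565 + (-6) = -571 (10111000101)
-571 + (-568) = -1139 → wraps to 909 (01110001101)

909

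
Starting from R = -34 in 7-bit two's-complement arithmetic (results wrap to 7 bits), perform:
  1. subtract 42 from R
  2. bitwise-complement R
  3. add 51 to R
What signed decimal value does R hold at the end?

Start: R = -34 = 1011110.
R = -34 − 42 = -76; wraps to 52 = 0110100
R = NOT 0110100 = 1001011 = -53
R = -53 + 51 = -2 = 1111110

-2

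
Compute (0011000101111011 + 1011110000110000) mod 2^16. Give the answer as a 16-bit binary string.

  0011000101111011
+ 1011110000110000
= 1110110110101011

1110110110101011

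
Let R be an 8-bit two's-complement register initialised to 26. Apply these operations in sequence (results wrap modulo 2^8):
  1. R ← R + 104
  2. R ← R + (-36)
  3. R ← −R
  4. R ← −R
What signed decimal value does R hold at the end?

94

Start: R = 26 = 00011010.
R = 26 + 104 = 130; wraps to -126 = 10000010
R = -126 + (-36) = -162; wraps to 94 = 01011110
R = −(94) = -94 = 10100010
R = −(-94) = 94 = 01011110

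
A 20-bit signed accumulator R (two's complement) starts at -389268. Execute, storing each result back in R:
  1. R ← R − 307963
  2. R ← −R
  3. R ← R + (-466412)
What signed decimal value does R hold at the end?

Start: R = -389268 = 10100000111101101100.
R = -389268 − 307963 = -697231; wraps to 351345 = 01010101110001110001
R = −(351345) = -351345 = 10101010001110001111
R = -351345 + (-466412) = -817757; wraps to 230819 = 00111000010110100011

230819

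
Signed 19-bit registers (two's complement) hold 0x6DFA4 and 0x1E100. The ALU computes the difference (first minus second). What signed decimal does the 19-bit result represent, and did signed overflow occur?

-196956; no overflow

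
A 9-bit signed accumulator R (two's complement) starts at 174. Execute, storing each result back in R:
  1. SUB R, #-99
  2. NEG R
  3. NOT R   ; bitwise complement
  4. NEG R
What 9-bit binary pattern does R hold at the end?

Start: R = 174 = 010101110.
R = 174 − (-99) = 273; wraps to -239 = 100010001
R = −(-239) = 239 = 011101111
R = NOT 011101111 = 100010000 = -240
R = −(-240) = 240 = 011110000

011110000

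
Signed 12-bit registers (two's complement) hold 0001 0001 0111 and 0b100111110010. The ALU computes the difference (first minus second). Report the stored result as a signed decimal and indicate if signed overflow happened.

1829; no overflow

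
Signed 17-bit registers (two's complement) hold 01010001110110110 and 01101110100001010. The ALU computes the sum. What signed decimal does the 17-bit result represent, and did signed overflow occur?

01010001110110110 = 41910 (signed)
01101110100001010 = 56586 (signed)
  01010001110110110
+ 01101110100001010
= 11000000011000000
Result 11000000011000000: MSB = 1 → 98496 − 131072 = -32576.
Both addends are non-negative but the stored result is negative: signed overflow. The true value 41910 + 56586 = 98496 lies outside [-65536, 65535].

-32576; overflow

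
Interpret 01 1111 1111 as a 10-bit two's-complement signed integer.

511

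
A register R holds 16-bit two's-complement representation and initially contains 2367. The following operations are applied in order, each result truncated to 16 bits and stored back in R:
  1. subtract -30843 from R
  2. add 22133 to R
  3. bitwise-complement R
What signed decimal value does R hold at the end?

10192

Start: R = 2367 = 0000100100111111.
R = 2367 − (-30843) = 33210; wraps to -32326 = 1000000110111010
R = -32326 + 22133 = -10193 = 1101100000101111
R = NOT 1101100000101111 = 0010011111010000 = 10192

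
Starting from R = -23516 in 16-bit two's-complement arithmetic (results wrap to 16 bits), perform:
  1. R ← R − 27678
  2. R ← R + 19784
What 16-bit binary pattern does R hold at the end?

Start: R = -23516 = 1010010000100100.
R = -23516 − 27678 = -51194; wraps to 14342 = 0011100000000110
R = 14342 + 19784 = 34126; wraps to -31410 = 1000010101001110

1000010101001110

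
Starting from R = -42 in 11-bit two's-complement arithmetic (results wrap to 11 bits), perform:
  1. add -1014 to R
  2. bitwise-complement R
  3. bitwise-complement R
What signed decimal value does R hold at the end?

Start: R = -42 = 11111010110.
R = -42 + (-1014) = -1056; wraps to 992 = 01111100000
R = NOT 01111100000 = 10000011111 = -993
R = NOT 10000011111 = 01111100000 = 992

992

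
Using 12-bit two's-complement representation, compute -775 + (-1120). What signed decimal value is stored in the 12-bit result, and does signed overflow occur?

-1895; no overflow

-775 → 110011111001
-1120 → 101110100000
  110011111001
+ 101110100000
= 100010011001  (discard carry-out 1)
Result 100010011001: MSB = 1 → 2201 − 4096 = -1895.
Both addends are negative and so is the stored result: no signed overflow.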